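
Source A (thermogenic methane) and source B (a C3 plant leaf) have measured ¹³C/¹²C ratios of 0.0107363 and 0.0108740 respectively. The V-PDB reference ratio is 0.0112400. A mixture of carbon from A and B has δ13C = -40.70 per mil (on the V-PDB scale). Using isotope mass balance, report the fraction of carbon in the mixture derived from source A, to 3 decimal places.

δ_A = (0.0107363/0.0112400 − 1)×1000 = (0.955187 − 1)×1000 = -44.813 per mil
δ_B = (0.0108740/0.0112400 − 1)×1000 = (0.967438 − 1)×1000 = -32.562 per mil
f_A = (δ_mix − δ_B)/(δ_A − δ_B) = (-40.70 − (-32.562))/(-44.813 − (-32.562))
f_A = -8.138 / -12.251 = 0.6643

0.664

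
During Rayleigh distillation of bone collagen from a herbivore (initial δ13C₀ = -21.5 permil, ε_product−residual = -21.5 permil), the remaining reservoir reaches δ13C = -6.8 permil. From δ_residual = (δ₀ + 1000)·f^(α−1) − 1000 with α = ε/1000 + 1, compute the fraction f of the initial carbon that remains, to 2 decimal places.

α − 1 = ε/1000 = -0.0215
(δ_res + 1000)/(δ₀ + 1000) = (-6.8 + 1000)/(-21.5 + 1000) = 993.2/978.5 = 1.015023
f = 1.015023^(1/-0.0215) = exp(ln(1.015023)/-0.0215) = exp(0.01491/-0.0215)
f = exp(-0.6935) = 0.4998

0.50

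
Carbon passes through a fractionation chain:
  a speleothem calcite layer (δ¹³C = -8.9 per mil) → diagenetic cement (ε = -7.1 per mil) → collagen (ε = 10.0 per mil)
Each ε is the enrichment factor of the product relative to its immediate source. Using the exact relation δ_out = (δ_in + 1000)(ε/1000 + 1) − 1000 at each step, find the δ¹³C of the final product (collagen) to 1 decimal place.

-6.1 per mil

step 1: δ = (-8.90 + 1000)·(-7.1/1000 + 1) − 1000 = -15.94 per mil
step 2: δ = (-15.94 + 1000)·(10.0/1000 + 1) − 1000 = -6.10 per mil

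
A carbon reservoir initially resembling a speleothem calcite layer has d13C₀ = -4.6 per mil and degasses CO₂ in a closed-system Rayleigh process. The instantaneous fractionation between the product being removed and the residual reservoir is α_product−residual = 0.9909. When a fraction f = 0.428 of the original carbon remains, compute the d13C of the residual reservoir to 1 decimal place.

Rayleigh residual: δ_res = (δ₀ + 1000)·f^(α−1) − 1000
α − 1 = -0.00910
f^(α−1) = 0.428^(-0.00910) = 1.007752
δ_res = (-4.6 + 1000) × 1.007752 − 1000 = 1003.117 − 1000 = 3.12 per mil

3.1 per mil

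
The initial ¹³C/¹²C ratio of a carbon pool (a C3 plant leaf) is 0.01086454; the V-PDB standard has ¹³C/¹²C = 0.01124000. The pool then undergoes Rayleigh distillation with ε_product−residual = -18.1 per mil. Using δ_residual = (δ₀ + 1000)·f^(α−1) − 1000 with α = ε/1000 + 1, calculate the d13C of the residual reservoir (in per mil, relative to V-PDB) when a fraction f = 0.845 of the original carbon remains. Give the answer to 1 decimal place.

δ₀ = (0.01086454/0.01124000 − 1)×1000 = (0.966596 − 1)×1000 = -33.404 per mil
α − 1 = ε/1000 = -0.0181
f^(α−1) = 0.845^(-0.0181) = 1.003053
δ_res = (-33.404 + 1000) × 1.003053 − 1000 = 969.547 − 1000 = -30.45 per mil

-30.5 per mil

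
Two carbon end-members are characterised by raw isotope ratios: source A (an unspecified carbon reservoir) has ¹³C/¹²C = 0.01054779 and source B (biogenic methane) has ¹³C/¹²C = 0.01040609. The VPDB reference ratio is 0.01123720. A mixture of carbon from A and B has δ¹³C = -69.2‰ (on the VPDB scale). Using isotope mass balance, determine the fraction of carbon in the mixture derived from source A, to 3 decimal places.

0.378

δ_A = (0.01054779/0.01123720 − 1)×1000 = (0.938649 − 1)×1000 = -61.351‰
δ_B = (0.01040609/0.01123720 − 1)×1000 = (0.926039 − 1)×1000 = -73.961‰
f_A = (δ_mix − δ_B)/(δ_A − δ_B) = (-69.2 − (-73.961))/(-61.351 − (-73.961))
f_A = 4.761 / 12.610 = 0.3775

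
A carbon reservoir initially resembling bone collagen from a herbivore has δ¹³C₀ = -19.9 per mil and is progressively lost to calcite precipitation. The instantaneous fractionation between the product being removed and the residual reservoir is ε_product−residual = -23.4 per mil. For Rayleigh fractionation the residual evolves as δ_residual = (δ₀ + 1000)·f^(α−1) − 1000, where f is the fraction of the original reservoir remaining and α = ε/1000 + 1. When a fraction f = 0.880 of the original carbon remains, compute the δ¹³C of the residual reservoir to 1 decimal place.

-17.0 per mil

Rayleigh residual: δ_res = (δ₀ + 1000)·f^(α−1) − 1000
α = ε/1000 + 1 = 0.97660, so α − 1 = -0.02340
f^(α−1) = 0.880^(-0.02340) = 1.002996
δ_res = (-19.9 + 1000) × 1.002996 − 1000 = 983.036 − 1000 = -16.96 per mil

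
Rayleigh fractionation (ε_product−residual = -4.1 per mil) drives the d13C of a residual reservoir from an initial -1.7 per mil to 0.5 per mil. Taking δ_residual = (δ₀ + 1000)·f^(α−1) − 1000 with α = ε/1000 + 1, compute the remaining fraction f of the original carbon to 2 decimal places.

0.58

α − 1 = ε/1000 = -0.0041
(δ_res + 1000)/(δ₀ + 1000) = (0.5 + 1000)/(-1.7 + 1000) = 1000.5/998.3 = 1.002204
f = 1.002204^(1/-0.0041) = exp(ln(1.002204)/-0.0041) = exp(0.00220/-0.0041)
f = exp(-0.5369) = 0.5846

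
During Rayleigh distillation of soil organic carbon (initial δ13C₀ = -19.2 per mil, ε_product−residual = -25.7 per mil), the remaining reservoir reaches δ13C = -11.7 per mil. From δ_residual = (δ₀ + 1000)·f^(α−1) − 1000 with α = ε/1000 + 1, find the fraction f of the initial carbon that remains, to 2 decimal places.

0.74

α − 1 = ε/1000 = -0.0257
(δ_res + 1000)/(δ₀ + 1000) = (-11.7 + 1000)/(-19.2 + 1000) = 988.3/980.8 = 1.007647
f = 1.007647^(1/-0.0257) = exp(ln(1.007647)/-0.0257) = exp(0.00762/-0.0257)
f = exp(-0.2964) = 0.7435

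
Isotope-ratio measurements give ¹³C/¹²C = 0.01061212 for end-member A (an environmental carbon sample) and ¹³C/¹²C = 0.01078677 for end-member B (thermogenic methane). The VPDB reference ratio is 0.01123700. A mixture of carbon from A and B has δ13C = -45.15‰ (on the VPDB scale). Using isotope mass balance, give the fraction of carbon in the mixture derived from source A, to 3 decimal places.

δ_A = (0.01061212/0.01123700 − 1)×1000 = (0.944391 − 1)×1000 = -55.609‰
δ_B = (0.01078677/0.01123700 − 1)×1000 = (0.959933 − 1)×1000 = -40.067‰
f_A = (δ_mix − δ_B)/(δ_A − δ_B) = (-45.15 − (-40.067))/(-55.609 − (-40.067))
f_A = -5.083 / -15.542 = 0.3271

0.327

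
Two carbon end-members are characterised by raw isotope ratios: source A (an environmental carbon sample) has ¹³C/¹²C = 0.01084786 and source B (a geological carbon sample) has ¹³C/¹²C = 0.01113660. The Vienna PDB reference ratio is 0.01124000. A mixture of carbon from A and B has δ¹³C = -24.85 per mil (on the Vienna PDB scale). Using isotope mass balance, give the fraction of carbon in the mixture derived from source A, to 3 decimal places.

δ_A = (0.01084786/0.01124000 − 1)×1000 = (0.965112 − 1)×1000 = -34.888 per mil
δ_B = (0.01113660/0.01124000 − 1)×1000 = (0.990801 − 1)×1000 = -9.199 per mil
f_A = (δ_mix − δ_B)/(δ_A − δ_B) = (-24.85 − (-9.199))/(-34.888 − (-9.199))
f_A = -15.651 / -25.689 = 0.6092

0.609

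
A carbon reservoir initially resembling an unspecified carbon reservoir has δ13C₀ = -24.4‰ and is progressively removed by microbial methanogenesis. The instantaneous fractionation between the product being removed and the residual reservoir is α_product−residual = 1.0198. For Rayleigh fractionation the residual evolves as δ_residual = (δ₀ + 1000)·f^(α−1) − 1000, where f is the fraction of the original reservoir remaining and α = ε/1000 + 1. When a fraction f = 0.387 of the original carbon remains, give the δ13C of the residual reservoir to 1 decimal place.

-42.6‰

Rayleigh residual: δ_res = (δ₀ + 1000)·f^(α−1) − 1000
α − 1 = 0.01980
f^(α−1) = 0.387^(0.01980) = 0.981379
δ_res = (-24.4 + 1000) × 0.981379 − 1000 = 957.433 − 1000 = -42.57‰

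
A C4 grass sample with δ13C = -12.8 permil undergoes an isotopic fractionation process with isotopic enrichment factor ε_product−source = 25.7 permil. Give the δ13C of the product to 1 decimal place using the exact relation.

To first order, δ_product ≈ δ_source + ε = 12.9 permil.
Exactly, δ_product = (δ_source + 1000)·(ε/1000 + 1) − 1000.
δ_product = (-12.8 + 1000) × (25.7/1000 + 1) − 1000
δ_product = 12.57 permil

12.6 permil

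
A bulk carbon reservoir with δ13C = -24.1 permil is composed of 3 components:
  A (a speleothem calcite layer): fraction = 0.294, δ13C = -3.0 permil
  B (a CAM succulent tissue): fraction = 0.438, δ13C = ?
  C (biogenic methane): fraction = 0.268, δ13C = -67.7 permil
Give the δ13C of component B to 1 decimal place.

-11.6 permil

Isotope mass balance: δ_bulk = Σ fᵢ·δᵢ.
-24.1 = 0.294×(-3.0) + 0.438×δ_B + 0.268×(-67.7)
0.438·δ_B = -24.1 − (-19.026) = -5.074
δ_B = -5.074 / 0.438 = -11.59 permil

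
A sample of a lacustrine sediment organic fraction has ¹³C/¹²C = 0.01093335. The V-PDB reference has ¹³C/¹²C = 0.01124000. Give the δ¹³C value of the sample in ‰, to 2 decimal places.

δ¹³C = (R_sample / R_standard − 1) × 1000
R_sample / R_standard = 0.01093335 / 0.01124000 = 0.972718
δ¹³C = (0.972718 − 1) × 1000 = -27.282‰

-27.28‰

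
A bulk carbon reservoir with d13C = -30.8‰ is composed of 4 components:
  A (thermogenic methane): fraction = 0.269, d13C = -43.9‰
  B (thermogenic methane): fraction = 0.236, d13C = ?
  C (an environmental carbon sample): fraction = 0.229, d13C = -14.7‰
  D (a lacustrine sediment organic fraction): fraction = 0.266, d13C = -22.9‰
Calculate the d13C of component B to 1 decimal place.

Isotope mass balance: δ_bulk = Σ fᵢ·δᵢ.
-30.8 = 0.269×(-43.9) + 0.236×δ_B + 0.229×(-14.7) + 0.266×(-22.9)
0.236·δ_B = -30.8 − (-21.267) = -9.533
δ_B = -9.533 / 0.236 = -40.39‰

-40.4‰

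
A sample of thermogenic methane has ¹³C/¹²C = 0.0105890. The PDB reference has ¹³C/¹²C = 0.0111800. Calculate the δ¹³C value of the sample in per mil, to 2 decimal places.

-52.86 per mil

δ¹³C = (R_sample / R_standard − 1) × 1000
R_sample / R_standard = 0.0105890 / 0.0111800 = 0.947138
δ¹³C = (0.947138 − 1) × 1000 = -52.862 per mil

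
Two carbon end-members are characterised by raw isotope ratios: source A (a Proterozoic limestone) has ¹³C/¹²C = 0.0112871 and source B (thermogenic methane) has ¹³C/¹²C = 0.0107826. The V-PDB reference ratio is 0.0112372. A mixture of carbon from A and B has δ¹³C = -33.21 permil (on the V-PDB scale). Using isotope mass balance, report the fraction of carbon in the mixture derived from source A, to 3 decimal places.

0.161

δ_A = (0.0112871/0.0112372 − 1)×1000 = (1.004441 − 1)×1000 = 4.441 permil
δ_B = (0.0107826/0.0112372 − 1)×1000 = (0.959545 − 1)×1000 = -40.455 permil
f_A = (δ_mix − δ_B)/(δ_A − δ_B) = (-33.21 − (-40.455))/(4.441 − (-40.455))
f_A = 7.245 / 44.896 = 0.1614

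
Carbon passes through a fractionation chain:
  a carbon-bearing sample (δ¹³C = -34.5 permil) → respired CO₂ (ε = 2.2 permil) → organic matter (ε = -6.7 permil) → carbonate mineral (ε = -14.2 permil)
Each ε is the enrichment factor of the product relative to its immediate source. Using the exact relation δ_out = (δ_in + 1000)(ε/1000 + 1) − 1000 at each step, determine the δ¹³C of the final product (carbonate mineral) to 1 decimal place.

step 1: δ = (-34.50 + 1000)·(2.2/1000 + 1) − 1000 = -32.38 permil
step 2: δ = (-32.38 + 1000)·(-6.7/1000 + 1) − 1000 = -38.86 permil
step 3: δ = (-38.86 + 1000)·(-14.2/1000 + 1) − 1000 = -52.51 permil

-52.5 permil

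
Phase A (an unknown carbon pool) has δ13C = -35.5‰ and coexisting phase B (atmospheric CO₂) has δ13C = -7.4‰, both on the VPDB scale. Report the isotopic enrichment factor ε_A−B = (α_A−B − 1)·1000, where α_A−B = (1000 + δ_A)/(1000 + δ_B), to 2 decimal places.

α_A−B = (1000 + -35.5) / (1000 + -7.4) = 964.5 / 992.6 = 0.971691
ε_A−B = (0.971691 − 1) × 1000 = -28.309‰
(The approximation ε ≈ δ_A − δ_B would give -28.1‰.)

-28.31‰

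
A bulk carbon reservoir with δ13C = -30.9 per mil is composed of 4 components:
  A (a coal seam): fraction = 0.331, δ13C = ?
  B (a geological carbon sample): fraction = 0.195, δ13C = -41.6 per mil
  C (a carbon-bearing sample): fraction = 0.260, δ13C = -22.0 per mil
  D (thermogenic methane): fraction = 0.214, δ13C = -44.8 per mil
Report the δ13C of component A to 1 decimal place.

-22.6 per mil

Isotope mass balance: δ_bulk = Σ fᵢ·δᵢ.
-30.9 = 0.331×δ_A + 0.195×(-41.6) + 0.260×(-22.0) + 0.214×(-44.8)
0.331·δ_A = -30.9 − (-23.419) = -7.481
δ_A = -7.481 / 0.331 = -22.60 per mil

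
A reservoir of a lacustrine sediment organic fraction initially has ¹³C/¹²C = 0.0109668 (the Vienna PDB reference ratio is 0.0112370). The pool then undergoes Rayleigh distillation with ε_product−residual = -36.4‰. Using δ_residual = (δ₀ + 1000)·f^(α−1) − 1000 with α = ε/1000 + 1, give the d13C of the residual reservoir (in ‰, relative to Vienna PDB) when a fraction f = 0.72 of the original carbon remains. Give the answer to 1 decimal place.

-12.3‰

δ₀ = (0.0109668/0.0112370 − 1)×1000 = (0.975954 − 1)×1000 = -24.046‰
α − 1 = ε/1000 = -0.0364
f^(α−1) = 0.72^(-0.0364) = 1.012029
δ_res = (-24.046 + 1000) × 1.012029 − 1000 = 987.695 − 1000 = -12.31‰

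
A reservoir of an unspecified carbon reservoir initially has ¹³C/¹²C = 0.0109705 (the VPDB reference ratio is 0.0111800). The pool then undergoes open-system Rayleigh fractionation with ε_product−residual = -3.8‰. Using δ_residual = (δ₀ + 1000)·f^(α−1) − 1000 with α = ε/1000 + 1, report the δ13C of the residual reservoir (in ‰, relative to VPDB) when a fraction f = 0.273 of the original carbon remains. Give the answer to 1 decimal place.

δ₀ = (0.0109705/0.0111800 − 1)×1000 = (0.981261 − 1)×1000 = -18.739‰
α − 1 = ε/1000 = -0.0038
f^(α−1) = 0.273^(-0.0038) = 1.004946
δ_res = (-18.739 + 1000) × 1.004946 − 1000 = 986.114 − 1000 = -13.89‰

-13.9‰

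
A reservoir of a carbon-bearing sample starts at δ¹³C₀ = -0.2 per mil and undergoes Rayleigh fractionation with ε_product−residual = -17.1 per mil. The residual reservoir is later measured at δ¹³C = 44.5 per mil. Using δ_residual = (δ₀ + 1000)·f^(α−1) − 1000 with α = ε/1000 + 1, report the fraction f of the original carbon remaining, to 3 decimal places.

α − 1 = ε/1000 = -0.0171
(δ_res + 1000)/(δ₀ + 1000) = (44.5 + 1000)/(-0.2 + 1000) = 1044.5/999.8 = 1.044709
f = 1.044709^(1/-0.0171) = exp(ln(1.044709)/-0.0171) = exp(0.04374/-0.0171)
f = exp(-2.5578) = 0.0775

0.077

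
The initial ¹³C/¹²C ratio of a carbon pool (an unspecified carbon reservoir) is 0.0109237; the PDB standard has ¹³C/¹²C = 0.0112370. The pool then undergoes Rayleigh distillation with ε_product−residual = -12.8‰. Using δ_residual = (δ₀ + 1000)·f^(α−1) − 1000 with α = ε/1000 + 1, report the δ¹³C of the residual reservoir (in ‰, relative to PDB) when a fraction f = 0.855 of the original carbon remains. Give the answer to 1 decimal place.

δ₀ = (0.0109237/0.0112370 − 1)×1000 = (0.972119 − 1)×1000 = -27.881‰
α − 1 = ε/1000 = -0.0128
f^(α−1) = 0.855^(-0.0128) = 1.002007
δ_res = (-27.881 + 1000) × 1.002007 − 1000 = 974.070 − 1000 = -25.93‰

-25.9‰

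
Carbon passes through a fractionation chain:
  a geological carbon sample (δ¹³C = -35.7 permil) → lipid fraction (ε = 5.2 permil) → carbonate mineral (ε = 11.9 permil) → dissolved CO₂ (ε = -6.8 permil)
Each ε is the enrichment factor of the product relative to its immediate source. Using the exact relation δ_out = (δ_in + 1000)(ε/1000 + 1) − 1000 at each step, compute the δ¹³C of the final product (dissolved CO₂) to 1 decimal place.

-25.8 permil

step 1: δ = (-35.70 + 1000)·(5.2/1000 + 1) − 1000 = -30.69 permil
step 2: δ = (-30.69 + 1000)·(11.9/1000 + 1) − 1000 = -19.15 permil
step 3: δ = (-19.15 + 1000)·(-6.8/1000 + 1) − 1000 = -25.82 permil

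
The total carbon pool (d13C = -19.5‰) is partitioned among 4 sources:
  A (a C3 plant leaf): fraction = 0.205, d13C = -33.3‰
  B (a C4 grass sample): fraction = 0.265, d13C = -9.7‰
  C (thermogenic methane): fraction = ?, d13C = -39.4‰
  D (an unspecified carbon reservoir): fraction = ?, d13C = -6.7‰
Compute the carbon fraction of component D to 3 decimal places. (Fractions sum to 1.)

0.330

Let f_D and f_C be the unknown fractions; fractions sum to 1 so f_D + f_C = 0.530.
Mass balance: Σ fᵢ·δᵢ = δ_bulk ⇒ f_D·(-6.7) + f_C·(-39.4) = -19.5 − (-9.397) = -10.103
Substitute f_C = 0.530 − f_D:
f_D·(-6.7 − -39.4) = -10.103 − 0.530×(-39.4) = 10.779
f_D = 10.779 / 32.7 = 0.3296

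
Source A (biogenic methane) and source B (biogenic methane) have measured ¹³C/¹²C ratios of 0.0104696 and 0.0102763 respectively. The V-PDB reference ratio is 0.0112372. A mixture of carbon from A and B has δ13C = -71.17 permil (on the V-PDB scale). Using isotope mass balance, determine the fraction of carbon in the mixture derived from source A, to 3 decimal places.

δ_A = (0.0104696/0.0112372 − 1)×1000 = (0.931691 − 1)×1000 = -68.309 permil
δ_B = (0.0102763/0.0112372 − 1)×1000 = (0.914489 − 1)×1000 = -85.511 permil
f_A = (δ_mix − δ_B)/(δ_A − δ_B) = (-71.17 − (-85.511))/(-68.309 − (-85.511))
f_A = 14.341 / 17.202 = 0.8337

0.834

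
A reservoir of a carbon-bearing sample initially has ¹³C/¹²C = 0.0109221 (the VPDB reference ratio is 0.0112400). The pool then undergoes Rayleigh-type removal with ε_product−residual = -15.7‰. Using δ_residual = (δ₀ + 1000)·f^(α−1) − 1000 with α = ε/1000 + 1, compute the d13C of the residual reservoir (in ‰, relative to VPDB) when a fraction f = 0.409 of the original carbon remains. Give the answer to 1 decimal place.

-14.5‰

δ₀ = (0.0109221/0.0112400 − 1)×1000 = (0.971717 − 1)×1000 = -28.283‰
α − 1 = ε/1000 = -0.0157
f^(α−1) = 0.409^(-0.0157) = 1.014135
δ_res = (-28.283 + 1000) × 1.014135 − 1000 = 985.453 − 1000 = -14.55‰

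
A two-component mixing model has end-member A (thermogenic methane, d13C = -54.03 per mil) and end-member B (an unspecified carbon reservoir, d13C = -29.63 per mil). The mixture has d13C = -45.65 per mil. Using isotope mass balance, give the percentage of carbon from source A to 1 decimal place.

δ_mix = f_A·δ_A + (1 − f_A)·δ_B  ⇒  f_A = (δ_mix − δ_B)/(δ_A − δ_B)
f_A = (-45.65 − (-29.63)) / (-54.03 − (-29.63))
f_A = -16.02 / -24.40 = 0.6566

65.7%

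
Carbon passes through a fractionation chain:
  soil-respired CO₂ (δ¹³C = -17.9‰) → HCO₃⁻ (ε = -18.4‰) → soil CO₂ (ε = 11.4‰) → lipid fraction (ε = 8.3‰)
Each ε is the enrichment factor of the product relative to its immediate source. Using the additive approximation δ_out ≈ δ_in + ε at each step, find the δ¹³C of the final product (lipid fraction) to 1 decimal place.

step 1: δ ≈ -17.9 + (-18.4) = -36.3‰
step 2: δ ≈ -36.3 + (11.4) = -24.9‰
step 3: δ ≈ -24.9 + (8.3) = -16.6‰

-16.6‰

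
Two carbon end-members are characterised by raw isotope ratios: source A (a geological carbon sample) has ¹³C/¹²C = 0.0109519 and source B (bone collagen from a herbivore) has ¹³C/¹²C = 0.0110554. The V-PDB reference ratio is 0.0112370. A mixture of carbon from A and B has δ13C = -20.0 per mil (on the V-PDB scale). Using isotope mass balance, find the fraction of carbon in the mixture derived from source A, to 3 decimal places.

δ_A = (0.0109519/0.0112370 − 1)×1000 = (0.974628 − 1)×1000 = -25.372 per mil
δ_B = (0.0110554/0.0112370 − 1)×1000 = (0.983839 − 1)×1000 = -16.161 per mil
f_A = (δ_mix − δ_B)/(δ_A − δ_B) = (-20.0 − (-16.161))/(-25.372 − (-16.161))
f_A = -3.839 / -9.211 = 0.4168

0.417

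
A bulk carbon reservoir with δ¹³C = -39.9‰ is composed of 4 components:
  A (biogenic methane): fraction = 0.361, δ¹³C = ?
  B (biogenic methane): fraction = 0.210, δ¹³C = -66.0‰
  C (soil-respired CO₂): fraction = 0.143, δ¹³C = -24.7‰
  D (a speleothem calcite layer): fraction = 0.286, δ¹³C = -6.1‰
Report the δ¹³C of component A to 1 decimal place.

-57.5‰

Isotope mass balance: δ_bulk = Σ fᵢ·δᵢ.
-39.9 = 0.361×δ_A + 0.210×(-66.0) + 0.143×(-24.7) + 0.286×(-6.1)
0.361·δ_A = -39.9 − (-19.137) = -20.763
δ_A = -20.763 / 0.361 = -57.52‰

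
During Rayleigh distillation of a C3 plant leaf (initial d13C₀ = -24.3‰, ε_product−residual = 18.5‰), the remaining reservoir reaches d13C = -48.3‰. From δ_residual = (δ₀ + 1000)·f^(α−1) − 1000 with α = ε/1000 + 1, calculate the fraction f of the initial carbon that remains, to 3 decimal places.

0.260

α − 1 = ε/1000 = 0.0185
(δ_res + 1000)/(δ₀ + 1000) = (-48.3 + 1000)/(-24.3 + 1000) = 951.7/975.7 = 0.975402
f = 0.975402^(1/0.0185) = exp(ln(0.975402)/0.0185) = exp(-0.02491/0.0185)
f = exp(-1.3462) = 0.2602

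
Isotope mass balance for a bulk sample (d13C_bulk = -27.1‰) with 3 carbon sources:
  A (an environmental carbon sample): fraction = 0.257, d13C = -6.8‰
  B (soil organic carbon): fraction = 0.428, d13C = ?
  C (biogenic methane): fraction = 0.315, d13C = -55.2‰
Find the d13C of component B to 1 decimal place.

-18.6‰

Isotope mass balance: δ_bulk = Σ fᵢ·δᵢ.
-27.1 = 0.257×(-6.8) + 0.428×δ_B + 0.315×(-55.2)
0.428·δ_B = -27.1 − (-19.136) = -7.964
δ_B = -7.964 / 0.428 = -18.61‰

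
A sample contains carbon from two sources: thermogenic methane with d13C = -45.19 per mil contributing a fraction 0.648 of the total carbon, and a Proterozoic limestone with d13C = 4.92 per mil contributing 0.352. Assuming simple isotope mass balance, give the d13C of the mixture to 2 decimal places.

-27.55 per mil

δ_mix = f_A·δ_A + f_B·δ_B
δ_mix = 0.648 × (-45.19) + 0.352 × (4.92)
δ_mix = -29.283 + 1.732 = -27.551 per mil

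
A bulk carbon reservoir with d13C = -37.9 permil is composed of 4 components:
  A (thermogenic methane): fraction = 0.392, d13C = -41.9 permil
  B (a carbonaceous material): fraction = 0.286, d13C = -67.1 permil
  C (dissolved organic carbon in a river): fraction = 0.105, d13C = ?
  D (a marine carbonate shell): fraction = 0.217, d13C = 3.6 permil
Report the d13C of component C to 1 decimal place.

Isotope mass balance: δ_bulk = Σ fᵢ·δᵢ.
-37.9 = 0.392×(-41.9) + 0.286×(-67.1) + 0.105×δ_C + 0.217×(3.6)
0.105·δ_C = -37.9 − (-34.834) = -3.066
δ_C = -3.066 / 0.105 = -29.20 permil

-29.2 permil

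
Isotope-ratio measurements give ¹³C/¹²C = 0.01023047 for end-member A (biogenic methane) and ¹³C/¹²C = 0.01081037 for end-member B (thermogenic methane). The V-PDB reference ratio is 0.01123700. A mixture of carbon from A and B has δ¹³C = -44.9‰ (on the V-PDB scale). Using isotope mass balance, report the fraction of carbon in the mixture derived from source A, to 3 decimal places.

0.134

δ_A = (0.01023047/0.01123700 − 1)×1000 = (0.910427 − 1)×1000 = -89.573‰
δ_B = (0.01081037/0.01123700 − 1)×1000 = (0.962033 − 1)×1000 = -37.967‰
f_A = (δ_mix − δ_B)/(δ_A − δ_B) = (-44.9 − (-37.967))/(-89.573 − (-37.967))
f_A = -6.933 / -51.606 = 0.1344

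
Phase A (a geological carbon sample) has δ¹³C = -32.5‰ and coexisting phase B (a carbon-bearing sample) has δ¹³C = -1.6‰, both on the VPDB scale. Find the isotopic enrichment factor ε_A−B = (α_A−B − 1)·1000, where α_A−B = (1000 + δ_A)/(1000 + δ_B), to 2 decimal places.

α_A−B = (1000 + -32.5) / (1000 + -1.6) = 967.5 / 998.4 = 0.969050
ε_A−B = (0.969050 − 1) × 1000 = -30.950‰
(The approximation ε ≈ δ_A − δ_B would give -30.9‰.)

-30.95‰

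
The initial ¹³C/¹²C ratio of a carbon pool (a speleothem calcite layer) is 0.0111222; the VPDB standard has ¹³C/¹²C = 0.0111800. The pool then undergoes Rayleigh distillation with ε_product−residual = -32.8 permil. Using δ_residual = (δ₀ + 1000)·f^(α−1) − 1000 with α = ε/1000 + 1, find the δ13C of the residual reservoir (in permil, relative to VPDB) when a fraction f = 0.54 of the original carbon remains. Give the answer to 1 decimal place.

15.1 permil

δ₀ = (0.0111222/0.0111800 − 1)×1000 = (0.994830 − 1)×1000 = -5.170 permil
α − 1 = ε/1000 = -0.0328
f^(α−1) = 0.54^(-0.0328) = 1.020417
δ_res = (-5.170 + 1000) × 1.020417 − 1000 = 1015.141 − 1000 = 15.14 permil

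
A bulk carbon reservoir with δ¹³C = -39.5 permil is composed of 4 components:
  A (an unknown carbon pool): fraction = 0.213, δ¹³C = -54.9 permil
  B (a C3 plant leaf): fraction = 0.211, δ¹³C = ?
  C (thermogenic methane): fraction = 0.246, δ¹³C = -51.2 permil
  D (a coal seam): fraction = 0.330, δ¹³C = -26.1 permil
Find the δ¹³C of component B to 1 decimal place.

-31.3 permil

Isotope mass balance: δ_bulk = Σ fᵢ·δᵢ.
-39.5 = 0.213×(-54.9) + 0.211×δ_B + 0.246×(-51.2) + 0.330×(-26.1)
0.211·δ_B = -39.5 − (-32.902) = -6.598
δ_B = -6.598 / 0.211 = -31.27 permil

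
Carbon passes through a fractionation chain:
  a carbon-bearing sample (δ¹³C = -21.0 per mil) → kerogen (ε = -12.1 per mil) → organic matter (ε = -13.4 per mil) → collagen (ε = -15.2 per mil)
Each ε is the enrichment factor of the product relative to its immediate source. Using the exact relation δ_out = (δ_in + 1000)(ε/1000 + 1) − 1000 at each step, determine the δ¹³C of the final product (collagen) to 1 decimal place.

step 1: δ = (-21.00 + 1000)·(-12.1/1000 + 1) − 1000 = -32.85 per mil
step 2: δ = (-32.85 + 1000)·(-13.4/1000 + 1) − 1000 = -45.81 per mil
step 3: δ = (-45.81 + 1000)·(-15.2/1000 + 1) − 1000 = -60.31 per mil

-60.3 per mil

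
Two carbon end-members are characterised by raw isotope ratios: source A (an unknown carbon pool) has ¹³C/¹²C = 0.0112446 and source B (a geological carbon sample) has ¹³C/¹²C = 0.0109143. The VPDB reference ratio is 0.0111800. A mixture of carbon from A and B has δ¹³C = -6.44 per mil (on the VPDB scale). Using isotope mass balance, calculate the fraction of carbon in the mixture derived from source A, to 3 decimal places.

δ_A = (0.0112446/0.0111800 − 1)×1000 = (1.005778 − 1)×1000 = 5.778 per mil
δ_B = (0.0109143/0.0111800 − 1)×1000 = (0.976234 − 1)×1000 = -23.766 per mil
f_A = (δ_mix − δ_B)/(δ_A − δ_B) = (-6.44 − (-23.766))/(5.778 − (-23.766))
f_A = 17.326 / 29.544 = 0.5864

0.586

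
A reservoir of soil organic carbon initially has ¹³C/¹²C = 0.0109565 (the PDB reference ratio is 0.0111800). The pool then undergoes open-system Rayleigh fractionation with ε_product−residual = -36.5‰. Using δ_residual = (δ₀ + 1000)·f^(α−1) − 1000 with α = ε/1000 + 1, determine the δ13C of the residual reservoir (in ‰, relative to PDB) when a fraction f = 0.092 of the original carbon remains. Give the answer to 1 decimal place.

69.2‰

δ₀ = (0.0109565/0.0111800 − 1)×1000 = (0.980009 − 1)×1000 = -19.991‰
α − 1 = ε/1000 = -0.0365
f^(α−1) = 0.092^(-0.0365) = 1.090992
δ_res = (-19.991 + 1000) × 1.090992 − 1000 = 1069.182 − 1000 = 69.18‰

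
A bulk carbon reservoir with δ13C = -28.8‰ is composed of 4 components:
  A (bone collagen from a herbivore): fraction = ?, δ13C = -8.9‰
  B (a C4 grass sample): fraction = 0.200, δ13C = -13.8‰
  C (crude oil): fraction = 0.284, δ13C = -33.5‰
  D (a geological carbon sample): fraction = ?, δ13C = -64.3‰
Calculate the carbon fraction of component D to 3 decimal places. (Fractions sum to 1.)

Let f_D and f_A be the unknown fractions; fractions sum to 1 so f_D + f_A = 0.516.
Mass balance: Σ fᵢ·δᵢ = δ_bulk ⇒ f_D·(-64.3) + f_A·(-8.9) = -28.8 − (-12.274) = -16.526
Substitute f_A = 0.516 − f_D:
f_D·(-64.3 − -8.9) = -16.526 − 0.516×(-8.9) = -11.934
f_D = -11.934 / -55.4 = 0.2154

0.215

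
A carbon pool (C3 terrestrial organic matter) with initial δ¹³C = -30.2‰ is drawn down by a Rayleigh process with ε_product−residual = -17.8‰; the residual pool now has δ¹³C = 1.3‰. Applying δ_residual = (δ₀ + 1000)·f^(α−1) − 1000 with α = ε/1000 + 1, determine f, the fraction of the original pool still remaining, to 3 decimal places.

α − 1 = ε/1000 = -0.0178
(δ_res + 1000)/(δ₀ + 1000) = (1.3 + 1000)/(-30.2 + 1000) = 1001.3/969.8 = 1.032481
f = 1.032481^(1/-0.0178) = exp(ln(1.032481)/-0.0178) = exp(0.03196/-0.0178)
f = exp(-1.7958) = 0.1660

0.166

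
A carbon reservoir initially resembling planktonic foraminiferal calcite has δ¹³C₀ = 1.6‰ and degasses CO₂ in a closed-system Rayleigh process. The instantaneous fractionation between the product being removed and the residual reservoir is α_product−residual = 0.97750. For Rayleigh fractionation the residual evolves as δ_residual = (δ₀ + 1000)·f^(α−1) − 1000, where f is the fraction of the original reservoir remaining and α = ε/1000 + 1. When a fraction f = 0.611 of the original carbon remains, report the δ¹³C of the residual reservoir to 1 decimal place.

Rayleigh residual: δ_res = (δ₀ + 1000)·f^(α−1) − 1000
α − 1 = -0.02250
f^(α−1) = 0.611^(-0.02250) = 1.011146
δ_res = (1.6 + 1000) × 1.011146 − 1000 = 1012.764 − 1000 = 12.76‰

12.8‰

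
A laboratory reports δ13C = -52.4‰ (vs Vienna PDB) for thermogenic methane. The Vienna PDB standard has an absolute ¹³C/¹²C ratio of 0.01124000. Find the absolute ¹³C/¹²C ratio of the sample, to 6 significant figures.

0.0106510

R_sample = R_standard × (δ13C/1000 + 1)
R_sample = 0.01124000 × (-52.4/1000 + 1) = 0.01124000 × 0.947600
R_sample = 0.0106510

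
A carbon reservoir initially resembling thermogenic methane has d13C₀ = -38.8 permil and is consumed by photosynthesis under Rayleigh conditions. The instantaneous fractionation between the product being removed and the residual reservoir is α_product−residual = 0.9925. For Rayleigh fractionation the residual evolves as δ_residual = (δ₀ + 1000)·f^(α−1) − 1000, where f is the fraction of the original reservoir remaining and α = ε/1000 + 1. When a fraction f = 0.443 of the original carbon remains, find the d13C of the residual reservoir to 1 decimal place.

Rayleigh residual: δ_res = (δ₀ + 1000)·f^(α−1) − 1000
α − 1 = -0.00750
f^(α−1) = 0.443^(-0.00750) = 1.006125
δ_res = (-38.8 + 1000) × 1.006125 − 1000 = 967.087 − 1000 = -32.91 permil

-32.9 permil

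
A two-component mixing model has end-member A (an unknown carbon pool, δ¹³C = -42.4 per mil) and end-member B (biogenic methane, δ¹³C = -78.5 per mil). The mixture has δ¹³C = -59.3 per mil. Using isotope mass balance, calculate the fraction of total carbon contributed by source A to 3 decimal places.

δ_mix = f_A·δ_A + (1 − f_A)·δ_B  ⇒  f_A = (δ_mix − δ_B)/(δ_A − δ_B)
f_A = (-59.3 − (-78.5)) / (-42.4 − (-78.5))
f_A = 19.2 / 36.1 = 0.5319

0.532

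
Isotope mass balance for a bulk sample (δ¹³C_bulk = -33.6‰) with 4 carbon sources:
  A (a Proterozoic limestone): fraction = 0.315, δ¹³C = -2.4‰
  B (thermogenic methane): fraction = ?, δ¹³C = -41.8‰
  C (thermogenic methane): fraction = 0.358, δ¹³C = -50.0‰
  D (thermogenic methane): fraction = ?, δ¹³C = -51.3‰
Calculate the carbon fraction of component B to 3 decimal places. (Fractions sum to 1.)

0.193

Let f_B and f_D be the unknown fractions; fractions sum to 1 so f_B + f_D = 0.327.
Mass balance: Σ fᵢ·δᵢ = δ_bulk ⇒ f_B·(-41.8) + f_D·(-51.3) = -33.6 − (-18.656) = -14.944
Substitute f_D = 0.327 − f_B:
f_B·(-41.8 − -51.3) = -14.944 − 0.327×(-51.3) = 1.831
f_B = 1.831 / 9.5 = 0.1927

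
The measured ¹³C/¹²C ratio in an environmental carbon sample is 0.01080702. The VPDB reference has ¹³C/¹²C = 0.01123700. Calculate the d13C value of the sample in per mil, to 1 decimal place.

d13C = (R_sample / R_standard − 1) × 1000
R_sample / R_standard = 0.01080702 / 0.01123700 = 0.961735
d13C = (0.961735 − 1) × 1000 = -38.26 per mil

-38.3 per mil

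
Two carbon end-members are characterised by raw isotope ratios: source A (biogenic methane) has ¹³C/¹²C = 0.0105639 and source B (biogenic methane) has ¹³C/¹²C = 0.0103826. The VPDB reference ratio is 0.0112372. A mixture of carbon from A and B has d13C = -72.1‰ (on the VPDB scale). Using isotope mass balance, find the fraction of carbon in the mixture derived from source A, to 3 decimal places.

0.245

δ_A = (0.0105639/0.0112372 − 1)×1000 = (0.940083 − 1)×1000 = -59.917‰
δ_B = (0.0103826/0.0112372 − 1)×1000 = (0.923949 − 1)×1000 = -76.051‰
f_A = (δ_mix − δ_B)/(δ_A − δ_B) = (-72.1 − (-76.051))/(-59.917 − (-76.051))
f_A = 3.951 / 16.134 = 0.2449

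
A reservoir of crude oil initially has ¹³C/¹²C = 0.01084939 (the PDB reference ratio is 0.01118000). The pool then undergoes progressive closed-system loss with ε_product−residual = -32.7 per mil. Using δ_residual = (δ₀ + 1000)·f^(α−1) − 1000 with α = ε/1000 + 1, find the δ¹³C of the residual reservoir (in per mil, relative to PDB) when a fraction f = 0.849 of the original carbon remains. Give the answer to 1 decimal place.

-24.4 per mil

δ₀ = (0.01084939/0.01118000 − 1)×1000 = (0.970428 − 1)×1000 = -29.572 per mil
α − 1 = ε/1000 = -0.0327
f^(α−1) = 0.849^(-0.0327) = 1.005367
δ_res = (-29.572 + 1000) × 1.005367 − 1000 = 975.637 − 1000 = -24.36 per mil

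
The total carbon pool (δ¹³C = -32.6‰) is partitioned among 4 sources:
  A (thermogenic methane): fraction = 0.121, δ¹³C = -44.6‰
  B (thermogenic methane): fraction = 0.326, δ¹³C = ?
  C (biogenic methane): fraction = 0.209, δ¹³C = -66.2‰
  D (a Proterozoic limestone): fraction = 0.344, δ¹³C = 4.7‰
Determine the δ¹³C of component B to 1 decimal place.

Isotope mass balance: δ_bulk = Σ fᵢ·δᵢ.
-32.6 = 0.121×(-44.6) + 0.326×δ_B + 0.209×(-66.2) + 0.344×(4.7)
0.326·δ_B = -32.6 − (-17.616) = -14.984
δ_B = -14.984 / 0.326 = -45.96‰

-46.0‰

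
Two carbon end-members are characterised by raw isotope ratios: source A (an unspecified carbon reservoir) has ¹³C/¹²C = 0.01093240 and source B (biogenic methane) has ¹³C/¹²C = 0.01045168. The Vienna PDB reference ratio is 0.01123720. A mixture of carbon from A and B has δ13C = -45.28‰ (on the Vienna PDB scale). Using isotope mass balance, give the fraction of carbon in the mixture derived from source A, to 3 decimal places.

0.576

δ_A = (0.01093240/0.01123720 − 1)×1000 = (0.972876 − 1)×1000 = -27.124‰
δ_B = (0.01045168/0.01123720 − 1)×1000 = (0.930096 − 1)×1000 = -69.904‰
f_A = (δ_mix − δ_B)/(δ_A − δ_B) = (-45.28 − (-69.904))/(-27.124 − (-69.904))
f_A = 24.624 / 42.779 = 0.5756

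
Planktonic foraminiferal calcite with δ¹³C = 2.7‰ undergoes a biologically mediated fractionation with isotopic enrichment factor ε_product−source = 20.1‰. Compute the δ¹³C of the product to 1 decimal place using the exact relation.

22.9‰

To first order, δ_product ≈ δ_source + ε = 22.8‰.
Exactly, δ_product = (δ_source + 1000)·(ε/1000 + 1) − 1000.
δ_product = (2.7 + 1000) × (20.1/1000 + 1) − 1000
δ_product = 22.85‰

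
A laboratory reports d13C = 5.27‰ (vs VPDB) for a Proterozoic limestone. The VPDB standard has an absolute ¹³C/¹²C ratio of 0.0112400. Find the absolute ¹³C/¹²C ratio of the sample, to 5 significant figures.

R_sample = R_standard × (d13C/1000 + 1)
R_sample = 0.0112400 × (5.27/1000 + 1) = 0.0112400 × 1.005270
R_sample = 0.0112992

0.011299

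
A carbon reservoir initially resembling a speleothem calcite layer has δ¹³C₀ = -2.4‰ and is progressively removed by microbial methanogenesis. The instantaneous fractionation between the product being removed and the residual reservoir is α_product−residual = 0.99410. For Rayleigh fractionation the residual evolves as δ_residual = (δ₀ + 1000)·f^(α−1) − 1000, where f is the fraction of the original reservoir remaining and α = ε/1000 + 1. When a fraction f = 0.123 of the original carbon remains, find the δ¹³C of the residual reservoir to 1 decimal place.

10.0‰

Rayleigh residual: δ_res = (δ₀ + 1000)·f^(α−1) − 1000
α − 1 = -0.00590
f^(α−1) = 0.123^(-0.00590) = 1.012441
δ_res = (-2.4 + 1000) × 1.012441 − 1000 = 1010.011 − 1000 = 10.01‰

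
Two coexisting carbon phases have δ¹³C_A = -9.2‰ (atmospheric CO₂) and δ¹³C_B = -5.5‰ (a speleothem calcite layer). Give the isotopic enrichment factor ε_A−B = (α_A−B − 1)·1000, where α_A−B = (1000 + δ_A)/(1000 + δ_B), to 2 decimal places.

α_A−B = (1000 + -9.2) / (1000 + -5.5) = 990.8 / 994.5 = 0.996280
ε_A−B = (0.996280 − 1) × 1000 = -3.720‰
(The approximation ε ≈ δ_A − δ_B would give -3.7‰.)

-3.72‰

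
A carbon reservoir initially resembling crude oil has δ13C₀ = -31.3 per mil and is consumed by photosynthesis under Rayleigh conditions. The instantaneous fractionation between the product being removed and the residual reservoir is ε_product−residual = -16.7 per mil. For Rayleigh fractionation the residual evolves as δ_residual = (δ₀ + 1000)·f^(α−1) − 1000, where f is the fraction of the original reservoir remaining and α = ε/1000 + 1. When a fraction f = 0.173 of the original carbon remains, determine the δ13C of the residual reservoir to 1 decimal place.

Rayleigh residual: δ_res = (δ₀ + 1000)·f^(α−1) − 1000
α = ε/1000 + 1 = 0.98330, so α − 1 = -0.01670
f^(α−1) = 0.173^(-0.01670) = 1.029733
δ_res = (-31.3 + 1000) × 1.029733 − 1000 = 997.502 − 1000 = -2.50 per mil

-2.5 per mil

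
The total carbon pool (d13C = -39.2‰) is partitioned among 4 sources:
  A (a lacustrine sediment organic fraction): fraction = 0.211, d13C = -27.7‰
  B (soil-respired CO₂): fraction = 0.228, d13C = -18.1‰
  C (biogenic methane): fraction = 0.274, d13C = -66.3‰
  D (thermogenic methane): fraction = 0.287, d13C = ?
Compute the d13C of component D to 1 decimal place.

-38.5‰

Isotope mass balance: δ_bulk = Σ fᵢ·δᵢ.
-39.2 = 0.211×(-27.7) + 0.228×(-18.1) + 0.274×(-66.3) + 0.287×δ_D
0.287·δ_D = -39.2 − (-28.138) = -11.062
δ_D = -11.062 / 0.287 = -38.54‰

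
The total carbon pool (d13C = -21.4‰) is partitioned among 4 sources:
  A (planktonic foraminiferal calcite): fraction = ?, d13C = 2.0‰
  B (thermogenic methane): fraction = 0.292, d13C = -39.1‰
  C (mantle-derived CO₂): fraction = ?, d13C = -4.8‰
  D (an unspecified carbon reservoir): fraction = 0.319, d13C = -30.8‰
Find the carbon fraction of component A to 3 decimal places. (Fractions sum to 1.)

Let f_A and f_C be the unknown fractions; fractions sum to 1 so f_A + f_C = 0.389.
Mass balance: Σ fᵢ·δᵢ = δ_bulk ⇒ f_A·(2.0) + f_C·(-4.8) = -21.4 − (-21.242) = -0.158
Substitute f_C = 0.389 − f_A:
f_A·(2.0 − -4.8) = -0.158 − 0.389×(-4.8) = 1.710
f_A = 1.710 / 6.8 = 0.2514

0.251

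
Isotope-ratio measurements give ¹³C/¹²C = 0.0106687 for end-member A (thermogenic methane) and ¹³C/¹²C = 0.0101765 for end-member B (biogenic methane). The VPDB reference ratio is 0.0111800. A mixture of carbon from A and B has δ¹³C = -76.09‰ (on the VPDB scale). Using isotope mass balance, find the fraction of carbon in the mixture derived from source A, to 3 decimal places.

0.310

δ_A = (0.0106687/0.0111800 − 1)×1000 = (0.954267 − 1)×1000 = -45.733‰
δ_B = (0.0101765/0.0111800 − 1)×1000 = (0.910242 − 1)×1000 = -89.758‰
f_A = (δ_mix − δ_B)/(δ_A − δ_B) = (-76.09 − (-89.758))/(-45.733 − (-89.758))
f_A = 13.668 / 44.025 = 0.3105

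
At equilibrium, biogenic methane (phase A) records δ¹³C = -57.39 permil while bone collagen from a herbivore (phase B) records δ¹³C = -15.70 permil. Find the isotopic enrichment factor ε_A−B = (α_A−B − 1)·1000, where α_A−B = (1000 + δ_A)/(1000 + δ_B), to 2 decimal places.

α_A−B = (1000 + -57.39) / (1000 + -15.70) = 942.61 / 984.30 = 0.957645
ε_A−B = (0.957645 − 1) × 1000 = -42.355 permil
(The approximation ε ≈ δ_A − δ_B would give -41.69 permil.)

-42.35 permil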